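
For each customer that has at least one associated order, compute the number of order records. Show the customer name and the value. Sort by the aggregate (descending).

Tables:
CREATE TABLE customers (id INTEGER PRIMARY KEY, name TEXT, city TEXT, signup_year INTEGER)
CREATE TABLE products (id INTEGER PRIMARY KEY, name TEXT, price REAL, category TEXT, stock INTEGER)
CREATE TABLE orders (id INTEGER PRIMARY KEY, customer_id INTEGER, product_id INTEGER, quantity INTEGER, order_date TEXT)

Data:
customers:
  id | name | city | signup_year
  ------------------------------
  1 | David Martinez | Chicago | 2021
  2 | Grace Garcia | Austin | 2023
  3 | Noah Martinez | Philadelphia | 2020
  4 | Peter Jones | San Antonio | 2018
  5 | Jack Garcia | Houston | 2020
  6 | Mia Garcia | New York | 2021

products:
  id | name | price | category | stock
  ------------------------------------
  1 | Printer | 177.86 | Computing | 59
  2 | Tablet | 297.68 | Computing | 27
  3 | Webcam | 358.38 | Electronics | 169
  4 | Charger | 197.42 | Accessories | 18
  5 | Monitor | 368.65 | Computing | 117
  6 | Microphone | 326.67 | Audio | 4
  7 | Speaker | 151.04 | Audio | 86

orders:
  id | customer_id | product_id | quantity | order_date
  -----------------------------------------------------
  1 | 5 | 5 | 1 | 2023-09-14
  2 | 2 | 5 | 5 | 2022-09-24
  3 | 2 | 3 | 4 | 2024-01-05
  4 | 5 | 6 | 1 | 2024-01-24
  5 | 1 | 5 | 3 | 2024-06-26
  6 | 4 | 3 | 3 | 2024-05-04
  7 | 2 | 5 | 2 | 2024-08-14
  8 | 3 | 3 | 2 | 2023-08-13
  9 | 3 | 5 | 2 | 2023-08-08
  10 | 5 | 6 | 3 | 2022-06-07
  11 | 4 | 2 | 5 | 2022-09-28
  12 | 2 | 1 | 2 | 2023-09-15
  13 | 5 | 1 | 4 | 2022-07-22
SELECT p.name, COUNT(*) AS n FROM orders c JOIN customers p ON c.customer_id = p.id GROUP BY p.id, p.name ORDER BY n DESC

Execution result:
name | n
Grace Garcia | 4
Jack Garcia | 4
Noah Martinez | 2
Peter Jones | 2
David Martinez | 1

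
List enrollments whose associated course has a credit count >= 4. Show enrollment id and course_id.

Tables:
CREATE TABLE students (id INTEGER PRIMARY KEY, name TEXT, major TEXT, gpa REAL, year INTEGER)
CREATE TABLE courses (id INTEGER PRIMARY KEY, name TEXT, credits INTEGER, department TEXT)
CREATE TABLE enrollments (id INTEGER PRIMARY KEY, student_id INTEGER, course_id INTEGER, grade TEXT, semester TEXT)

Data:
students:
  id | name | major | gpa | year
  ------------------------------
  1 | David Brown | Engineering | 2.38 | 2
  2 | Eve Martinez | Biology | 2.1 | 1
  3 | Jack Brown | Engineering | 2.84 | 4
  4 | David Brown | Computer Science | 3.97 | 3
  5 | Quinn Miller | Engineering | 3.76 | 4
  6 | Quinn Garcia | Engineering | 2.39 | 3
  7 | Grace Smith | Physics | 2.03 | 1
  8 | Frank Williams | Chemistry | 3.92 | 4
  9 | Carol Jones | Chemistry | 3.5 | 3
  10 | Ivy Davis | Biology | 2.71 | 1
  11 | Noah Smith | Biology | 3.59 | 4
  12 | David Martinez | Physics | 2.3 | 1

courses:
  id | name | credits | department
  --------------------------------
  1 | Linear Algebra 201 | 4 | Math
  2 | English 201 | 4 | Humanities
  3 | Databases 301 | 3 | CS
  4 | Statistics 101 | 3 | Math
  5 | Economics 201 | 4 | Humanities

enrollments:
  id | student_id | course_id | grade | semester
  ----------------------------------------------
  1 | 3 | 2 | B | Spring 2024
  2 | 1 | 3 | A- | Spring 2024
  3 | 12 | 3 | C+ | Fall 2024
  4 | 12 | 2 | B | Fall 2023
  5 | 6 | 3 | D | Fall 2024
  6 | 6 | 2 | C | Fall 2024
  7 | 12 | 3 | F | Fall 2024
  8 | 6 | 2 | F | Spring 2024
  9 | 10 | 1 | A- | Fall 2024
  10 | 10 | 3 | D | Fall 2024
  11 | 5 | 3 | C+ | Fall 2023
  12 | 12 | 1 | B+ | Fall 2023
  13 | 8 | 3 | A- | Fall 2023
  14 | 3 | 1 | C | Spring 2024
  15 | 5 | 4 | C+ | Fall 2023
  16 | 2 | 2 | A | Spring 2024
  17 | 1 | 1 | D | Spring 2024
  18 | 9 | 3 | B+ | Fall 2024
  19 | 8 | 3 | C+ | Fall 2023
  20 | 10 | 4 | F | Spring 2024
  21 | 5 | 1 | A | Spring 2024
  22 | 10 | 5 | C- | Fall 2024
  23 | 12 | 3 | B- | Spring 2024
SELECT id, course_id FROM enrollments WHERE course_id IN (SELECT id FROM courses WHERE credits >= 4)

Execution result:
id | course_id
1 | 2
4 | 2
6 | 2
8 | 2
9 | 1
12 | 1
14 | 1
16 | 2
17 | 1
21 | 1
22 | 5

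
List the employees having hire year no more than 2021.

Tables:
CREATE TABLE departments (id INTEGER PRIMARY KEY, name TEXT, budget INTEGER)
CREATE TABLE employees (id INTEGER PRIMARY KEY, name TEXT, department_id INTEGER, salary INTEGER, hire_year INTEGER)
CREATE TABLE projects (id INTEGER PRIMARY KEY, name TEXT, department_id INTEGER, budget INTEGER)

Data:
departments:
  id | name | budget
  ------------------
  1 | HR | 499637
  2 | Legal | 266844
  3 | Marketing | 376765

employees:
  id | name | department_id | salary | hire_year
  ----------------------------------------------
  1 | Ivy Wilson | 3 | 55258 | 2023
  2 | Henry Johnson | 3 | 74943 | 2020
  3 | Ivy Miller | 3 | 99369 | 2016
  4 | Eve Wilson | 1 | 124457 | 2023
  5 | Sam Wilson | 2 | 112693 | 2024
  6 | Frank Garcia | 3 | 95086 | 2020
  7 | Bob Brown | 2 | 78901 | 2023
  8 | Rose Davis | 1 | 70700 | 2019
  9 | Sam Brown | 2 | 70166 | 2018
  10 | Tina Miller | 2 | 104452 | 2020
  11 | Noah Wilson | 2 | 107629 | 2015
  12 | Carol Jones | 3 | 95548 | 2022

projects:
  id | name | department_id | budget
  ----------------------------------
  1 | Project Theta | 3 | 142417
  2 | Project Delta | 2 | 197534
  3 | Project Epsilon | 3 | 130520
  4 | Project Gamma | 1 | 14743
SELECT name, hire_year FROM employees WHERE hire_year <= 2021

Execution result:
name | hire_year
Henry Johnson | 2020
Ivy Miller | 2016
Frank Garcia | 2020
Rose Davis | 2019
Sam Brown | 2018
Tina Miller | 2020
Noah Wilson | 2015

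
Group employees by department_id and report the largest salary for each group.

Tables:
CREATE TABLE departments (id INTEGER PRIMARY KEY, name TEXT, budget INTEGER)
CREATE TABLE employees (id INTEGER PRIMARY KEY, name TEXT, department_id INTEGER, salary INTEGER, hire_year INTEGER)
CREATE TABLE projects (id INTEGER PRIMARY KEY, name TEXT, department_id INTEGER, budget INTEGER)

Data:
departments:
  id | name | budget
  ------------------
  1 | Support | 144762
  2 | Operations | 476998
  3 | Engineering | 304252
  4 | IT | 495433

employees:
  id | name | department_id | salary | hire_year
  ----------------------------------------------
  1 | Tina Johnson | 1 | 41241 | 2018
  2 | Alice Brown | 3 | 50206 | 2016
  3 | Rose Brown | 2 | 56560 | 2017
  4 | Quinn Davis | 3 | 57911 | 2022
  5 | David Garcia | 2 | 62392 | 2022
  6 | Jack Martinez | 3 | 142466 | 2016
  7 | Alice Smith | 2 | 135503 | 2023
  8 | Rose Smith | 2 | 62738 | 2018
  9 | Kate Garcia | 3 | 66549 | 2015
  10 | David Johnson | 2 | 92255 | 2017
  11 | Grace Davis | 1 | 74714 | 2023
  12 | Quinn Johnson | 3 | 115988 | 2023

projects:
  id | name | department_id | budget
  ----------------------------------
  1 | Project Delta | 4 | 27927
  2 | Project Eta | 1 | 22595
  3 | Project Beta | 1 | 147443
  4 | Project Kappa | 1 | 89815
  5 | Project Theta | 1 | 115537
SELECT department_id, MAX(salary) AS max_salary FROM employees GROUP BY department_id

Execution result:
department_id | max_salary
1 | 74714
2 | 135503
3 | 142466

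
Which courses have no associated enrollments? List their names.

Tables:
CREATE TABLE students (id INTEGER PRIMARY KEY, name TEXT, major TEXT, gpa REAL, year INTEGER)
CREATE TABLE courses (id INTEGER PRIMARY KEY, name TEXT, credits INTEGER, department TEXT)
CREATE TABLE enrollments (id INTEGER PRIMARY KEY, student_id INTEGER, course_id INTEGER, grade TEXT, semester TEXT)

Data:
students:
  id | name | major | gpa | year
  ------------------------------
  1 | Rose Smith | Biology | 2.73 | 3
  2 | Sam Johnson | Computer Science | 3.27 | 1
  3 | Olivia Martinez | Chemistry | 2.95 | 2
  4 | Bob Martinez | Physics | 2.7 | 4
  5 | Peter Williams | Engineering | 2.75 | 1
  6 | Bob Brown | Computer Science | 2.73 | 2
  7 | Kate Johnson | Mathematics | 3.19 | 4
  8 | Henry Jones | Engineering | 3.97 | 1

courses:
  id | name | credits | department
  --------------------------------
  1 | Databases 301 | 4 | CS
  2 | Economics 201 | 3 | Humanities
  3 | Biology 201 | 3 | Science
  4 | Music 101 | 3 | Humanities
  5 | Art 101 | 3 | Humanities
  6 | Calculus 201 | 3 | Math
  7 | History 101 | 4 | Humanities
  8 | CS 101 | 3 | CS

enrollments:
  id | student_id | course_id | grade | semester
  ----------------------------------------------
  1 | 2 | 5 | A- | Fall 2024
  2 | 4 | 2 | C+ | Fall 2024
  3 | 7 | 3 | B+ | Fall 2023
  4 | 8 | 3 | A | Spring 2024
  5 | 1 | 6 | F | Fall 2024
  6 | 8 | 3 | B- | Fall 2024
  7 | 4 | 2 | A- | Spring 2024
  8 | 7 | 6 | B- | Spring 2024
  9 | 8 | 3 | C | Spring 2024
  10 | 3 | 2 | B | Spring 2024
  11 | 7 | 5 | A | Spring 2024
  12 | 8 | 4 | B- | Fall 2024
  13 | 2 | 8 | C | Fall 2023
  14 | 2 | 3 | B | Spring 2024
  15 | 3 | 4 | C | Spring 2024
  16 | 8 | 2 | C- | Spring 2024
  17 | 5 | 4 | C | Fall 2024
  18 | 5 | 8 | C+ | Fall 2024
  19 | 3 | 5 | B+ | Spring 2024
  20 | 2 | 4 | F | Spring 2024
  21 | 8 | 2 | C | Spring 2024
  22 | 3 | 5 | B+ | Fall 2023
SELECT p.name FROM courses p LEFT JOIN enrollments c ON c.course_id = p.id WHERE c.id IS NULL

Execution result:
name
Databases 301
History 101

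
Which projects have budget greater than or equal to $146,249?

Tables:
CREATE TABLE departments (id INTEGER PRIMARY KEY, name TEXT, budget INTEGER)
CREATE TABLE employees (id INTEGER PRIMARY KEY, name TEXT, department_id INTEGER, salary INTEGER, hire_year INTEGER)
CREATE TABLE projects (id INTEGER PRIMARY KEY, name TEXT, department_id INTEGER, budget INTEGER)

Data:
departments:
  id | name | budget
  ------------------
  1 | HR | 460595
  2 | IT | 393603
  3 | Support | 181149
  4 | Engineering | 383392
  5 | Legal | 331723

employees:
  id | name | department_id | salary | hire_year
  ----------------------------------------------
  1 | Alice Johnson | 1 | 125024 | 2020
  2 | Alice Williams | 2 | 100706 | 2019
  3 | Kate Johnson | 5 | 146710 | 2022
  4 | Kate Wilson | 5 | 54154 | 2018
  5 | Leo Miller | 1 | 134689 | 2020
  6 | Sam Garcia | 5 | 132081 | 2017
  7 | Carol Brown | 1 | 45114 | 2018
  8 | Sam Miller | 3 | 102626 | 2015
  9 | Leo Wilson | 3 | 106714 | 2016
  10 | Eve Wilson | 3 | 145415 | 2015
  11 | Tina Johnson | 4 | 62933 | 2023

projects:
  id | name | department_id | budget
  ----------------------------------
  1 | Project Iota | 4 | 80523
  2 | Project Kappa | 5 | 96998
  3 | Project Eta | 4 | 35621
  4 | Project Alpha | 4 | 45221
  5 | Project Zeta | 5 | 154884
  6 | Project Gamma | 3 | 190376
SELECT name, budget FROM projects WHERE budget >= 146249

Execution result:
name | budget
Project Zeta | 154884
Project Gamma | 190376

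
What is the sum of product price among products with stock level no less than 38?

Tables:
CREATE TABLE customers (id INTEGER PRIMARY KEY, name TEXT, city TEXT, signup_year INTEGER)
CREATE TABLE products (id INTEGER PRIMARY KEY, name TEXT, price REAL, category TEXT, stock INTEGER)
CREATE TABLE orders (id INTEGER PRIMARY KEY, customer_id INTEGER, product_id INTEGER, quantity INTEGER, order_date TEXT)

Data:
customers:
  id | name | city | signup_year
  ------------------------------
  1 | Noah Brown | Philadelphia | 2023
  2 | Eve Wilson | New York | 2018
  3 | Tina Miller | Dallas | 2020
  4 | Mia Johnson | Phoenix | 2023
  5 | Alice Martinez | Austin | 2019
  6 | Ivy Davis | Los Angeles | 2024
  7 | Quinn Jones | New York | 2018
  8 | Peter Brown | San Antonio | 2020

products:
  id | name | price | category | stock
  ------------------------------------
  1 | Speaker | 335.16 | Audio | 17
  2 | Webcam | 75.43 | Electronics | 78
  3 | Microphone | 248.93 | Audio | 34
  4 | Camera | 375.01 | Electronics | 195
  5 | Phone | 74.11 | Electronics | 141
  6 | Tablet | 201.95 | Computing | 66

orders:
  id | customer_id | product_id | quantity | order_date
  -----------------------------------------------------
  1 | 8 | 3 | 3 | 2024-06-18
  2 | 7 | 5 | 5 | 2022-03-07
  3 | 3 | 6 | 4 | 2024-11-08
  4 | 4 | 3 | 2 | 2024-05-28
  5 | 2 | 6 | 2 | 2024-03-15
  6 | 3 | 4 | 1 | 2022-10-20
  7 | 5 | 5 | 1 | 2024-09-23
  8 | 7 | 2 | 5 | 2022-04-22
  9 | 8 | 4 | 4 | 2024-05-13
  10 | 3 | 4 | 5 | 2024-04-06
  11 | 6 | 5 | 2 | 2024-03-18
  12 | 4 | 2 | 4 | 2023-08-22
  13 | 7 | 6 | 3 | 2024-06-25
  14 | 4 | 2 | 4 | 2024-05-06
SELECT SUM(price) FROM products WHERE stock >= 38

Execution result:
726.50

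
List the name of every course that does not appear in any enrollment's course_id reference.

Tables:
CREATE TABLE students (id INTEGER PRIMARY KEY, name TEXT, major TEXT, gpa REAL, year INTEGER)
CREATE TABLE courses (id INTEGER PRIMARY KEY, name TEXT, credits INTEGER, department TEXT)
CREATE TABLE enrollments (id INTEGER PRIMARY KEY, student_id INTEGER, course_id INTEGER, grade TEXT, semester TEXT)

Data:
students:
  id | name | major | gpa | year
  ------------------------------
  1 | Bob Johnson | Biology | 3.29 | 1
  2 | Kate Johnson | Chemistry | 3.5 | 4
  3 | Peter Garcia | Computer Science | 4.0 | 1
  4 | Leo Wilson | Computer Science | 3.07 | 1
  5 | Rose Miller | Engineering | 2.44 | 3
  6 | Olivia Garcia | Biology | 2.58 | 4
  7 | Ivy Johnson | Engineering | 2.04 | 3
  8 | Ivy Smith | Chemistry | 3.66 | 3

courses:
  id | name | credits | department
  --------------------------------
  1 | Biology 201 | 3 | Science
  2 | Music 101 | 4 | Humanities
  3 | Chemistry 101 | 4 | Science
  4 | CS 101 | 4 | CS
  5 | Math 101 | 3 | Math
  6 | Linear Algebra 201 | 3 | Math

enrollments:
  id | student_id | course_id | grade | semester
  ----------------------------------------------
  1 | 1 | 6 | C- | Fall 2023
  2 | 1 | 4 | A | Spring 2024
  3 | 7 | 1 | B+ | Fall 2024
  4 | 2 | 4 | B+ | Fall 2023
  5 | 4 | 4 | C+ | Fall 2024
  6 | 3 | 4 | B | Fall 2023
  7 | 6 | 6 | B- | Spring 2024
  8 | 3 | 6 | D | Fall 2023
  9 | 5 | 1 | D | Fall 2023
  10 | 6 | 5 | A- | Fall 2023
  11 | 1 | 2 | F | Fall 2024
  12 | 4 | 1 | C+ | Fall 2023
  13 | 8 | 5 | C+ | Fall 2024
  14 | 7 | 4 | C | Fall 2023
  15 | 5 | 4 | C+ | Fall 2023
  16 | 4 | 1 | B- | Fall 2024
SELECT p.name FROM courses p LEFT JOIN enrollments c ON c.course_id = p.id WHERE c.id IS NULL

Execution result:
Chemistry 101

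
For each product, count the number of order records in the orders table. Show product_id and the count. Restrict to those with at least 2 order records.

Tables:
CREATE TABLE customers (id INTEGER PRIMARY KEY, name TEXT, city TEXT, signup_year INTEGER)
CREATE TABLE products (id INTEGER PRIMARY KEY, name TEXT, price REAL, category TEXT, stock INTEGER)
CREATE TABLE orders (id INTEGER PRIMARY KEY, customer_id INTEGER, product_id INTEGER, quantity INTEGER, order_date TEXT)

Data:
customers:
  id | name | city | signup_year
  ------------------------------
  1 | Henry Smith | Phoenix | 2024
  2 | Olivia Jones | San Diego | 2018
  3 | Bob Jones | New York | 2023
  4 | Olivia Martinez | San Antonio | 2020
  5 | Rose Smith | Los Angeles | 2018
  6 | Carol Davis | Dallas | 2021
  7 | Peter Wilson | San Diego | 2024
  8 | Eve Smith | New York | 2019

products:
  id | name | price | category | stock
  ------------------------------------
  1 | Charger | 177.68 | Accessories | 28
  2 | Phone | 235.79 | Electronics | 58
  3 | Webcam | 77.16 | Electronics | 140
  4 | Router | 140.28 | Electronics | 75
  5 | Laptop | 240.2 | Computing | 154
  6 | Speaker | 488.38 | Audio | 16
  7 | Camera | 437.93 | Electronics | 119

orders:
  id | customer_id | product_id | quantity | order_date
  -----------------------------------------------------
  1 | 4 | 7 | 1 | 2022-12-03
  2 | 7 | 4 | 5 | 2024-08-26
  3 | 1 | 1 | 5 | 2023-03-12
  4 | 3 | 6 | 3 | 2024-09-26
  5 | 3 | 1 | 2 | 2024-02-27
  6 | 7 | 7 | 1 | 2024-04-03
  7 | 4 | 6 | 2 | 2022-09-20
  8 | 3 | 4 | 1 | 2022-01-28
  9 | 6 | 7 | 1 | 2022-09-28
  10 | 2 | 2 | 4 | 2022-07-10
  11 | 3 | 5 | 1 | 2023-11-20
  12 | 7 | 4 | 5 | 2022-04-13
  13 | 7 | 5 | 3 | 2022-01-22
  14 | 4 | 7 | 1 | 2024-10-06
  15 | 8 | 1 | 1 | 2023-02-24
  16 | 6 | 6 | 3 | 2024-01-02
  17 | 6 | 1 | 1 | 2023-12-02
SELECT product_id, COUNT(*) AS order_count FROM orders GROUP BY product_id HAVING COUNT(*) >= 2

Execution result:
product_id | order_count
1 | 4
4 | 3
5 | 2
6 | 3
7 | 4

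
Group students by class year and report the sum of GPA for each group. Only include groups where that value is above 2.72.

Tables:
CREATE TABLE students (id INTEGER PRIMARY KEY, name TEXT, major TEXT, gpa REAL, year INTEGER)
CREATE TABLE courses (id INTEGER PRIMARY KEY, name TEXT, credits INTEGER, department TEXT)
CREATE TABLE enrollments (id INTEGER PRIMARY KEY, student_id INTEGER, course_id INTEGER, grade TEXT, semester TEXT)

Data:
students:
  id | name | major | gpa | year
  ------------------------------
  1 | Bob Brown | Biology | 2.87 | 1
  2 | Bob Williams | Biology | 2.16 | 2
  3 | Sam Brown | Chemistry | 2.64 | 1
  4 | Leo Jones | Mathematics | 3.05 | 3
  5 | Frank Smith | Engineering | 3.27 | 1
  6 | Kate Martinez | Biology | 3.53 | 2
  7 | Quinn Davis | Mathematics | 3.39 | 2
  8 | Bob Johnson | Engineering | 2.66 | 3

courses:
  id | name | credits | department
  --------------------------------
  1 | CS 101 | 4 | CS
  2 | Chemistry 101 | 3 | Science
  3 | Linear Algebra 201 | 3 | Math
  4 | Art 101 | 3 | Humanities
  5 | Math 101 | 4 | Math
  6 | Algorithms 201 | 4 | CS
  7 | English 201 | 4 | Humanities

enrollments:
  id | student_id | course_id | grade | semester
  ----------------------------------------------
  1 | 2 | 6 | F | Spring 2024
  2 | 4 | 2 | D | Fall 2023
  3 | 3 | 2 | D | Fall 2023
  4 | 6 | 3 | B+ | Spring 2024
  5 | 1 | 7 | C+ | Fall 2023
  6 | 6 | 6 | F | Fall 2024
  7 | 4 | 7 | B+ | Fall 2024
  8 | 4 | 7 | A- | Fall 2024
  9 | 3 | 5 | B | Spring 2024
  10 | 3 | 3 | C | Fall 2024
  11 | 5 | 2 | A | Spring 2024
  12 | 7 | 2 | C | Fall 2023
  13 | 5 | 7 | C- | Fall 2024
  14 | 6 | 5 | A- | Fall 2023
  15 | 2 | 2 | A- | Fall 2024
SELECT year, SUM(gpa) AS sum_gpa FROM students GROUP BY year HAVING SUM(gpa) > 2.72

Execution result:
year | sum_gpa
1 | 8.78
2 | 9.08
3 | 5.71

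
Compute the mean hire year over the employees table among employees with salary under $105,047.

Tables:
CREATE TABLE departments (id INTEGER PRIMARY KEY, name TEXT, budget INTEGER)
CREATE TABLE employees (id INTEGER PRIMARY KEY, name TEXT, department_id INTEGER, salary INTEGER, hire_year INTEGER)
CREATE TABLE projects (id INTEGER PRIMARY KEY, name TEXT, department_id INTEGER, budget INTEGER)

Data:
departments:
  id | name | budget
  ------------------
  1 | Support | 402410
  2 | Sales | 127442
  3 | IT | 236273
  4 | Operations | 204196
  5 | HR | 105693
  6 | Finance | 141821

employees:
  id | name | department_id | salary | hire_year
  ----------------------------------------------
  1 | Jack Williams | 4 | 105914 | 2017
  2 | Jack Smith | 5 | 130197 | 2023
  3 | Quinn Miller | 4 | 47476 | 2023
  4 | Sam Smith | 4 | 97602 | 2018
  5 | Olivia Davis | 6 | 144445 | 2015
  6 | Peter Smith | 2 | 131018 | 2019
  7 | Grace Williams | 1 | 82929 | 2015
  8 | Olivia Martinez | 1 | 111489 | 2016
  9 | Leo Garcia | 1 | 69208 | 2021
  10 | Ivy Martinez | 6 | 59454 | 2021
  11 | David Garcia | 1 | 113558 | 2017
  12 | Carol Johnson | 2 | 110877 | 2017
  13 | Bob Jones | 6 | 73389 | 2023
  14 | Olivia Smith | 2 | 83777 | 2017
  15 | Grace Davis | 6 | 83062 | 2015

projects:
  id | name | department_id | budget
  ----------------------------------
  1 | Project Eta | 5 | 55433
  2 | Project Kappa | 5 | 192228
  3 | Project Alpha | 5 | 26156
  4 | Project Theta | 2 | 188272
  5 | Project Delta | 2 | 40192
SELECT AVG(hire_year) FROM employees WHERE salary < 105047

Execution result:
2019.13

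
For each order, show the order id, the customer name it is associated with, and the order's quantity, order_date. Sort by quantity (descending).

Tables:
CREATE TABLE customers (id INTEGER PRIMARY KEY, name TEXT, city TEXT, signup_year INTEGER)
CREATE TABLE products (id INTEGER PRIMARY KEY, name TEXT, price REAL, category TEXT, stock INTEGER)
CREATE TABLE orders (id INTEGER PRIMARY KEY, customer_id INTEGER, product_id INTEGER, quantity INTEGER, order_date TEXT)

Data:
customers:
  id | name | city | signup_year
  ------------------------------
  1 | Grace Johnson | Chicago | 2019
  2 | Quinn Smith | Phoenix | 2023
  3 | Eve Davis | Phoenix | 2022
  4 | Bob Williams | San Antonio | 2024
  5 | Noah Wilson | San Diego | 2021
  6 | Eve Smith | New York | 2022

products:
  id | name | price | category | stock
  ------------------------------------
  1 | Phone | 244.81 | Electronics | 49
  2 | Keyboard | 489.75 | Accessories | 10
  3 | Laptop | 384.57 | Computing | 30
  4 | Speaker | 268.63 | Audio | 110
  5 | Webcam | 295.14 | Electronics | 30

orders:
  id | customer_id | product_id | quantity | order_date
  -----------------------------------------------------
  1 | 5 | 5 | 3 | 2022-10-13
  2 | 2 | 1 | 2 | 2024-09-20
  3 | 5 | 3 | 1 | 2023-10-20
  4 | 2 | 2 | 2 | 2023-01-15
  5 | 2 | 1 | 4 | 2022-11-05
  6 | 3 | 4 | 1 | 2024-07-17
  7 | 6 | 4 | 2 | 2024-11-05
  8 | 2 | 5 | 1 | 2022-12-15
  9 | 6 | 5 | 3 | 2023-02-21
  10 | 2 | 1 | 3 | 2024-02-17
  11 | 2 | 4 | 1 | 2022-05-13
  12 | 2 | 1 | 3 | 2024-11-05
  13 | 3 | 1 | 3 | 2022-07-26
SELECT c.id, p.name AS customer, c.quantity, c.order_date FROM orders c JOIN customers p ON c.customer_id = p.id ORDER BY c.quantity DESC

Execution result:
id | customer | quantity | order_date
5 | Quinn Smith | 4 | 2022-11-05
1 | Noah Wilson | 3 | 2022-10-13
9 | Eve Smith | 3 | 2023-02-21
10 | Quinn Smith | 3 | 2024-02-17
12 | Quinn Smith | 3 | 2024-11-05
13 | Eve Davis | 3 | 2022-07-26
2 | Quinn Smith | 2 | 2024-09-20
4 | Quinn Smith | 2 | 2023-01-15
7 | Eve Smith | 2 | 2024-11-05
3 | Noah Wilson | 1 | 2023-10-20
6 | Eve Davis | 1 | 2024-07-17
8 | Quinn Smith | 1 | 2022-12-15
11 | Quinn Smith | 1 | 2022-05-13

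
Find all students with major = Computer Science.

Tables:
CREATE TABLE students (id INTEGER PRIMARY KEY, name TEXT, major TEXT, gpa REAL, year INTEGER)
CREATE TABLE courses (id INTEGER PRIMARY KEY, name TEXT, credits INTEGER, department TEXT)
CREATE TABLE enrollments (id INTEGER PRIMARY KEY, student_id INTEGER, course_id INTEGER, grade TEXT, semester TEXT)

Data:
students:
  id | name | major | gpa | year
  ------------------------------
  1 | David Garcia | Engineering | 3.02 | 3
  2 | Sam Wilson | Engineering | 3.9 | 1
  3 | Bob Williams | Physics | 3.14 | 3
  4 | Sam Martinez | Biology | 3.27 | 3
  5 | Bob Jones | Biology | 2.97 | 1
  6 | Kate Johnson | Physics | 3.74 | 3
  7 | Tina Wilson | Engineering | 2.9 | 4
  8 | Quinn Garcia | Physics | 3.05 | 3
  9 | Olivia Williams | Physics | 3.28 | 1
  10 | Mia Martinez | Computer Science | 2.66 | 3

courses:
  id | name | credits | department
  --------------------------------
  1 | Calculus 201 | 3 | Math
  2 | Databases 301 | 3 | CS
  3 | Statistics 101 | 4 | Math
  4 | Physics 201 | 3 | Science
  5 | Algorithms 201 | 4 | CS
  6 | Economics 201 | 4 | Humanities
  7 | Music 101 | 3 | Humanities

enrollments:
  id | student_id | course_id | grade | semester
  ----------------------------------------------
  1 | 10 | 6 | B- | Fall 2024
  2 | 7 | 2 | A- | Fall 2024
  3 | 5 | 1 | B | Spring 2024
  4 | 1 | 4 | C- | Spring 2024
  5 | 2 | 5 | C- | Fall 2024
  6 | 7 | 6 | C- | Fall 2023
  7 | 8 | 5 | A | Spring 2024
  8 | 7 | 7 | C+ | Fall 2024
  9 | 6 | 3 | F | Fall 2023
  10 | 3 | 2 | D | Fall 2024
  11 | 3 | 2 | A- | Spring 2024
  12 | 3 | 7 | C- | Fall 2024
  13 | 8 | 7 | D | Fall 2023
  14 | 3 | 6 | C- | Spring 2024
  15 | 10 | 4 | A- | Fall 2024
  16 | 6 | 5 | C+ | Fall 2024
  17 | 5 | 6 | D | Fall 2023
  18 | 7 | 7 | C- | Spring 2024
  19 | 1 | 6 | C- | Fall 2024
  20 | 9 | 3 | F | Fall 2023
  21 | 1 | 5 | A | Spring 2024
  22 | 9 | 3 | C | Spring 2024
SELECT name, major FROM students WHERE major = 'Computer Science'

Execution result:
name | major
Mia Martinez | Computer Science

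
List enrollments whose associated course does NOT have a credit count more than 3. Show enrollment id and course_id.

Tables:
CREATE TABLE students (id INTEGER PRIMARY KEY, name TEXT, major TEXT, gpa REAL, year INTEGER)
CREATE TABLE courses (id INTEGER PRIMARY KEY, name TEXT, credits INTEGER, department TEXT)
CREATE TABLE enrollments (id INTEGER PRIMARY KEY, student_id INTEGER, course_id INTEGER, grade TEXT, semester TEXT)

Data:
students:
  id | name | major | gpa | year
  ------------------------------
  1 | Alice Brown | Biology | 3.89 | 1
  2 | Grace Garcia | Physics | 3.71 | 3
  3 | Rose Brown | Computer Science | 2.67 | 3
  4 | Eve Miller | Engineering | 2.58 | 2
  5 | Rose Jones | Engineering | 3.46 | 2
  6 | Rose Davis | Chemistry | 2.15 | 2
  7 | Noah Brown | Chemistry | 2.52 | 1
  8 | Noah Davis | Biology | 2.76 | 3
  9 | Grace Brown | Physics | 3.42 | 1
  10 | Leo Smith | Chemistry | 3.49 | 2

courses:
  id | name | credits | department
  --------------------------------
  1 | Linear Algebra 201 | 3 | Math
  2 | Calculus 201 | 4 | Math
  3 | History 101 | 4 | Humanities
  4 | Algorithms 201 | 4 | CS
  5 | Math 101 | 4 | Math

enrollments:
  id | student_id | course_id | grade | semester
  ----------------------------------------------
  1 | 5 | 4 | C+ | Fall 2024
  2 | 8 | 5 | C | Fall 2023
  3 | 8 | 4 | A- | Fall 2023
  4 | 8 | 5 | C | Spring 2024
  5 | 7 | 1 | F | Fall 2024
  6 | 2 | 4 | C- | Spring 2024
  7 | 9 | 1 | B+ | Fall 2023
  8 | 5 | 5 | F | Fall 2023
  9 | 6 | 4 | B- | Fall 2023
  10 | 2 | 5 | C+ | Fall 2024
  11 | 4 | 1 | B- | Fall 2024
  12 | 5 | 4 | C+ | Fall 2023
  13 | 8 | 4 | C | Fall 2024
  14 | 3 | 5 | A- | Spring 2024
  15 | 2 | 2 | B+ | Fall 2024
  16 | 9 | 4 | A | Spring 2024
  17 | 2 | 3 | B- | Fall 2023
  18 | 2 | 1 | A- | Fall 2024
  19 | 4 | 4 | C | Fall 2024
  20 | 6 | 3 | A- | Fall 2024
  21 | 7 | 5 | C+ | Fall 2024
SELECT id, course_id FROM enrollments WHERE course_id NOT IN (SELECT id FROM courses WHERE credits > 3)

Execution result:
id | course_id
5 | 1
7 | 1
11 | 1
18 | 1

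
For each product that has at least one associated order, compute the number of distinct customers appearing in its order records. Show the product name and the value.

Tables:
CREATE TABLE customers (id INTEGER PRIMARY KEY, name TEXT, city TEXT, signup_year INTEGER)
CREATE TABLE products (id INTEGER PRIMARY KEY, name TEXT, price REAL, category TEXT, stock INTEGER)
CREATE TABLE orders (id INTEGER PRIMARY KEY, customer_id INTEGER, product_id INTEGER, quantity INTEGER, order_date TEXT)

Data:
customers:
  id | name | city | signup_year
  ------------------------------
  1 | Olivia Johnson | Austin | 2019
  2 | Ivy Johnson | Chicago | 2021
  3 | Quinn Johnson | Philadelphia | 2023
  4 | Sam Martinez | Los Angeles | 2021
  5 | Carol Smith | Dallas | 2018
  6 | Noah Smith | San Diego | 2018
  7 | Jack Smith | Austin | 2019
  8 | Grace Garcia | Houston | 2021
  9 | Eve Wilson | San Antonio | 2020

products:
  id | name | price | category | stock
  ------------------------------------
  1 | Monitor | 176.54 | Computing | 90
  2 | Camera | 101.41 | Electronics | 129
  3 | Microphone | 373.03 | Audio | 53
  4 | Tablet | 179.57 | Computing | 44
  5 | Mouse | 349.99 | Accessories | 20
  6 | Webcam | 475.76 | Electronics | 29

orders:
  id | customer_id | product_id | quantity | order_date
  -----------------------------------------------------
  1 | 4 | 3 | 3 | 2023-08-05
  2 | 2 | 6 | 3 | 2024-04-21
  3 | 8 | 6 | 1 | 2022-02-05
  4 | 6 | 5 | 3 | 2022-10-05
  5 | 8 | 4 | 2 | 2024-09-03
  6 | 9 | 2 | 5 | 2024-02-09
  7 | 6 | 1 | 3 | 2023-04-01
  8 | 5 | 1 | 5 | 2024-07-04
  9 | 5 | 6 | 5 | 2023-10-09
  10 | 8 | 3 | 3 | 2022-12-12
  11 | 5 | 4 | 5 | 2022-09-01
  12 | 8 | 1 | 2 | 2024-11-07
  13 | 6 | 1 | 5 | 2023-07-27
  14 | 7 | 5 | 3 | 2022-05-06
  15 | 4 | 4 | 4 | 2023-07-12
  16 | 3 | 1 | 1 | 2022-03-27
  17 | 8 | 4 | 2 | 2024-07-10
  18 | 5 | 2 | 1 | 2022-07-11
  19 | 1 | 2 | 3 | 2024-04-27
SELECT p.name, COUNT(DISTINCT c.customer_id) AS distinct_customer_count FROM orders c JOIN products p ON c.product_id = p.id GROUP BY p.id, p.name

Execution result:
name | distinct_customer_count
Monitor | 4
Camera | 3
Microphone | 2
Tablet | 3
Mouse | 2
Webcam | 3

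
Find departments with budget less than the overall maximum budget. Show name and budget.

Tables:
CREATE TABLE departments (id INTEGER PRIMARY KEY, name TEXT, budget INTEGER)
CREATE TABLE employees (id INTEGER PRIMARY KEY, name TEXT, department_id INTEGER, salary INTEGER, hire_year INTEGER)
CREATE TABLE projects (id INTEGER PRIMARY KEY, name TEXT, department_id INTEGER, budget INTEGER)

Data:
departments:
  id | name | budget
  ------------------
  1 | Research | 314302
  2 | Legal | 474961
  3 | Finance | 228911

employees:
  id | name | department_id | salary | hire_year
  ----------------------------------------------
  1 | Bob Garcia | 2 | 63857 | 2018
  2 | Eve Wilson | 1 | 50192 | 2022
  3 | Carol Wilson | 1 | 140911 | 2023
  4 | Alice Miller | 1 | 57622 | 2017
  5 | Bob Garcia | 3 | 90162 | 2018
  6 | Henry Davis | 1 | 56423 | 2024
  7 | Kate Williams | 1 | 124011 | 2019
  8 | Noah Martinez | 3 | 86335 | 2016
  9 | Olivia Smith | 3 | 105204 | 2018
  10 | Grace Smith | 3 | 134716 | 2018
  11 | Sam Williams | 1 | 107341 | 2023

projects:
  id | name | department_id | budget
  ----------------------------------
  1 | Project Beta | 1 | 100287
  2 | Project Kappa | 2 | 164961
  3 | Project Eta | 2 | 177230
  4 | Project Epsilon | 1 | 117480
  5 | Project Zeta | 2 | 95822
SELECT name, budget FROM departments WHERE budget < (SELECT MAX(budget) FROM departments)

Execution result:
name | budget
Research | 314302
Finance | 228911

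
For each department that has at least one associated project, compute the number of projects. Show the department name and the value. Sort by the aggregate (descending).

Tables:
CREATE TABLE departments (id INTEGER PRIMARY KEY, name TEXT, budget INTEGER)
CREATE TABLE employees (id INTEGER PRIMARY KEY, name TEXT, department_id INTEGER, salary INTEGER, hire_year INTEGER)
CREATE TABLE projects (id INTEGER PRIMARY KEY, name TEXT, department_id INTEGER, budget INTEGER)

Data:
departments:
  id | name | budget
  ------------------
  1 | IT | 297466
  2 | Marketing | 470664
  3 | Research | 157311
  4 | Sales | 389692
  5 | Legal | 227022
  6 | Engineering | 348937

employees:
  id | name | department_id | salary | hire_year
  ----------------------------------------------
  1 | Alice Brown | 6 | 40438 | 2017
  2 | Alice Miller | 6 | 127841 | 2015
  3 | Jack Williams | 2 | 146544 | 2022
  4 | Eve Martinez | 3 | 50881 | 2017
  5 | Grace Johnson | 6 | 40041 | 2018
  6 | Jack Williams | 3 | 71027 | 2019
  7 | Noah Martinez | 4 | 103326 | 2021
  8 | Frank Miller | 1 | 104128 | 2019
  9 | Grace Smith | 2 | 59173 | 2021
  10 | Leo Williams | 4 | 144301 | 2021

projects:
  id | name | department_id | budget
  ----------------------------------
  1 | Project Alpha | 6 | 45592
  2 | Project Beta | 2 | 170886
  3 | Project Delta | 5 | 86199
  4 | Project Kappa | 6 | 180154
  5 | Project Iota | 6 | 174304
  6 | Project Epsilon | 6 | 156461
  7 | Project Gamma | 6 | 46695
SELECT p.name, COUNT(*) AS n FROM projects c JOIN departments p ON c.department_id = p.id GROUP BY p.id, p.name ORDER BY n DESC

Execution result:
name | n
Engineering | 5
Marketing | 1
Legal | 1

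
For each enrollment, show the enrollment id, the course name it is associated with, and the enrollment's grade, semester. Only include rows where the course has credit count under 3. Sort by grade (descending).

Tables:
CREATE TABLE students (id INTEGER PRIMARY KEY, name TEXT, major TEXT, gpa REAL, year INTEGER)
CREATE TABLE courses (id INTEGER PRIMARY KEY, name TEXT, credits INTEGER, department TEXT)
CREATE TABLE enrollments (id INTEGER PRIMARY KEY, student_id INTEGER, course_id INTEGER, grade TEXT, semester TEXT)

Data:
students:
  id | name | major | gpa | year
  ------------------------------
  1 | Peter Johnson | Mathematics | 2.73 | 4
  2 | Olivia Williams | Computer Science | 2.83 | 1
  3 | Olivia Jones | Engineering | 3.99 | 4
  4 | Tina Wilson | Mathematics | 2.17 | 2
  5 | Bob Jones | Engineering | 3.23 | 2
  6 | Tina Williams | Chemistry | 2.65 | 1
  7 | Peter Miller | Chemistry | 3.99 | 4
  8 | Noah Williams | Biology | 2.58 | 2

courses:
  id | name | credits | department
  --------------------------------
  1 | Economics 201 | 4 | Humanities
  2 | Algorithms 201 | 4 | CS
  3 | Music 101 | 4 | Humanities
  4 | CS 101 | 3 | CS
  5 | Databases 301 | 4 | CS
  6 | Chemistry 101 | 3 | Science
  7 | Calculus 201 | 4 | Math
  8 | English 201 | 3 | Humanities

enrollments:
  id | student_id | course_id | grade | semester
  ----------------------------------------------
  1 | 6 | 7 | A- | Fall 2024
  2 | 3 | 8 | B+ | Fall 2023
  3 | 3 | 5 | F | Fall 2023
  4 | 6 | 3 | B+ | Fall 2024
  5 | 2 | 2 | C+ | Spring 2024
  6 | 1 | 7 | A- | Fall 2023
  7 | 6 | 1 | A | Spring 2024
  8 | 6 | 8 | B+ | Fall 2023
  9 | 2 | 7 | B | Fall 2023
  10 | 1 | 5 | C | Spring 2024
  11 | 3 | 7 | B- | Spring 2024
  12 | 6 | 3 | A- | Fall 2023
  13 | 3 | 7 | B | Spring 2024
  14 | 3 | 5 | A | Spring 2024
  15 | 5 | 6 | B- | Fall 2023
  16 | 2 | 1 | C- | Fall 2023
SELECT c.id, p.name AS course, c.grade, c.semester FROM enrollments c JOIN courses p ON c.course_id = p.id WHERE p.credits < 3 ORDER BY c.grade DESC

Execution result:
(no rows)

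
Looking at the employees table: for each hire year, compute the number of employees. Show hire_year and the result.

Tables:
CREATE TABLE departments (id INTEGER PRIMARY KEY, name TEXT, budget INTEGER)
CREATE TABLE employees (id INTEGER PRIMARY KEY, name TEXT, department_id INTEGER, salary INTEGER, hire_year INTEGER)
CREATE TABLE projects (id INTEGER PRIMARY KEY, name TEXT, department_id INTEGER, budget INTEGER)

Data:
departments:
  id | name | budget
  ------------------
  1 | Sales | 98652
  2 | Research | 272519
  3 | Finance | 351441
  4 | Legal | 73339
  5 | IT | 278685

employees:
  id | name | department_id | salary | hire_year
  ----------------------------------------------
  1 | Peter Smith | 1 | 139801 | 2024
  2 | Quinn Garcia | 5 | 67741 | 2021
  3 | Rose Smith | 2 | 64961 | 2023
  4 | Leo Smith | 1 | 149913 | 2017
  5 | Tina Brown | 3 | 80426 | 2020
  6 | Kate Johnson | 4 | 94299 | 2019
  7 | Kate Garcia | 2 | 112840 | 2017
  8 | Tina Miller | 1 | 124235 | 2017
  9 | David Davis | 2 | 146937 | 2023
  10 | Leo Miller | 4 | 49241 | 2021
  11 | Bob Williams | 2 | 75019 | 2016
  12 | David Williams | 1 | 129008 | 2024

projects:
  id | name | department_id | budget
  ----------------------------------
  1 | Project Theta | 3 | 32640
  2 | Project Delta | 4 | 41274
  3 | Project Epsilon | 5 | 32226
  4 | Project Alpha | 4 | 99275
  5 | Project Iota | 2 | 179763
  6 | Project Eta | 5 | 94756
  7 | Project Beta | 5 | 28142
SELECT hire_year, COUNT(*) AS n FROM employees GROUP BY hire_year

Execution result:
hire_year | n
2016 | 1
2017 | 3
2019 | 1
2020 | 1
2021 | 2
2023 | 2
2024 | 2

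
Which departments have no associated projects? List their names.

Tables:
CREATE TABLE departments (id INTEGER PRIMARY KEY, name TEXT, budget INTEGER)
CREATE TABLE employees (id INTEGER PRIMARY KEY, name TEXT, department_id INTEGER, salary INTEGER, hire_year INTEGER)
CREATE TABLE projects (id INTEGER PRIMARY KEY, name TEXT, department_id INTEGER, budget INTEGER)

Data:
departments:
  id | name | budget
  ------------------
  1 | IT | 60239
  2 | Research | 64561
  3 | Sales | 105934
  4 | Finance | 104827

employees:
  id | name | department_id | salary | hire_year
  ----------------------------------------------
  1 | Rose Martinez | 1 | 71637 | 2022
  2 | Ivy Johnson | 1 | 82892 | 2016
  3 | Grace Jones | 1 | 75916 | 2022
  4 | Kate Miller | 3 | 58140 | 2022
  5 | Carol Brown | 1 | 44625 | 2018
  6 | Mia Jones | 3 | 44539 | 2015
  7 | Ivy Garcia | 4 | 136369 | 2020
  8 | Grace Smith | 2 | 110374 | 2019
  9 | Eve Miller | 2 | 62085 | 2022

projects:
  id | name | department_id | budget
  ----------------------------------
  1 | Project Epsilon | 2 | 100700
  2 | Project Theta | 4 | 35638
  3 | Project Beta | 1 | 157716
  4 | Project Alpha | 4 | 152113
SELECT p.name FROM departments p LEFT JOIN projects c ON c.department_id = p.id WHERE c.id IS NULL

Execution result:
Sales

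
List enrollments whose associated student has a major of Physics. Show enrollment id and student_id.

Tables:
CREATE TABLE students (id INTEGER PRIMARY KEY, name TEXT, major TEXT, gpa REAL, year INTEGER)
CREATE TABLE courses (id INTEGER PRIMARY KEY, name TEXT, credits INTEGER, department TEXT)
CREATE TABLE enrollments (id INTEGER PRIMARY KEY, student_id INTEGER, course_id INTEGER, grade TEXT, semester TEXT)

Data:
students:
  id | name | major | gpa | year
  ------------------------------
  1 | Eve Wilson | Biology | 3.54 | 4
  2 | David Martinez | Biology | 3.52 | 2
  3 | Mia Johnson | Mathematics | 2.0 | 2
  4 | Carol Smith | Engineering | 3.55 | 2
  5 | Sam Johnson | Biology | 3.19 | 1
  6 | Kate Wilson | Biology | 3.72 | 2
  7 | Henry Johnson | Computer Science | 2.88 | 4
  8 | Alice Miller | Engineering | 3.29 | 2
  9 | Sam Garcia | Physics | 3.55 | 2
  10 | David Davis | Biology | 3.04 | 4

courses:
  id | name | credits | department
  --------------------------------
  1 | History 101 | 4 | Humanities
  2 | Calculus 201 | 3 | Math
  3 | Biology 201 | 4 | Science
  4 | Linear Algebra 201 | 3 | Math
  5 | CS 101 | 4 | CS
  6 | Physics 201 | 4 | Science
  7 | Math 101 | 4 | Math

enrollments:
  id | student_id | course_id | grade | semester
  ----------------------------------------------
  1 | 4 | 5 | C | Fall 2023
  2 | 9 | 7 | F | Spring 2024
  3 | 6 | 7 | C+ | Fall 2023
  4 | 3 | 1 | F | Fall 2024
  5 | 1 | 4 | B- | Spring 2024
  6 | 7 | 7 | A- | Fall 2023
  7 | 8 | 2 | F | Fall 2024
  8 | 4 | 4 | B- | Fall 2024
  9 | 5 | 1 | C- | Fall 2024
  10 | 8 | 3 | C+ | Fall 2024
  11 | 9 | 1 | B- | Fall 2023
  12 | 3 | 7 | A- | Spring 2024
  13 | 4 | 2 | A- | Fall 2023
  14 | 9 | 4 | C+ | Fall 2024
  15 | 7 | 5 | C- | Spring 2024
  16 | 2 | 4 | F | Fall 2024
SELECT id, student_id FROM enrollments WHERE student_id IN (SELECT id FROM students WHERE major = 'Physics')

Execution result:
id | student_id
2 | 9
11 | 9
14 | 9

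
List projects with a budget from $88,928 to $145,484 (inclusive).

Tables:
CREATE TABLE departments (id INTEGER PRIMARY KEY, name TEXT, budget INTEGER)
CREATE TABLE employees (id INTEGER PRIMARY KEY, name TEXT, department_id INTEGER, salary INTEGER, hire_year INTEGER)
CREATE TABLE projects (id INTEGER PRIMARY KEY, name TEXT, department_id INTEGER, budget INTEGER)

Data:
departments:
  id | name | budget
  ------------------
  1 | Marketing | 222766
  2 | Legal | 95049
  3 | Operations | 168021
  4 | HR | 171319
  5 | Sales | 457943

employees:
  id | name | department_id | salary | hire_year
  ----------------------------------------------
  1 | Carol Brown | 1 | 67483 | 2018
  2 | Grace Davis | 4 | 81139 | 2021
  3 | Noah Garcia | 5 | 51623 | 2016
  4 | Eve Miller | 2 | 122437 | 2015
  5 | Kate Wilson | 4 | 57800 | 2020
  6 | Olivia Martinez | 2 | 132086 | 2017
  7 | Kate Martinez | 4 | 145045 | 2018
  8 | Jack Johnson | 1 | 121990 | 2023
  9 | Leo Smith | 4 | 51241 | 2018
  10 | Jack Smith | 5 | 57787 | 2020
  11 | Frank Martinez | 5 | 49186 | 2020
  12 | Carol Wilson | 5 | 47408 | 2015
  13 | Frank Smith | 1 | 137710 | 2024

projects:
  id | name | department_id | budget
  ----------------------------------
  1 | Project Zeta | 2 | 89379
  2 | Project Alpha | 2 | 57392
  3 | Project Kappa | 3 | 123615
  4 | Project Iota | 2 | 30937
SELECT name, budget FROM projects WHERE budget BETWEEN 88928 AND 145484

Execution result:
name | budget
Project Zeta | 89379
Project Kappa | 123615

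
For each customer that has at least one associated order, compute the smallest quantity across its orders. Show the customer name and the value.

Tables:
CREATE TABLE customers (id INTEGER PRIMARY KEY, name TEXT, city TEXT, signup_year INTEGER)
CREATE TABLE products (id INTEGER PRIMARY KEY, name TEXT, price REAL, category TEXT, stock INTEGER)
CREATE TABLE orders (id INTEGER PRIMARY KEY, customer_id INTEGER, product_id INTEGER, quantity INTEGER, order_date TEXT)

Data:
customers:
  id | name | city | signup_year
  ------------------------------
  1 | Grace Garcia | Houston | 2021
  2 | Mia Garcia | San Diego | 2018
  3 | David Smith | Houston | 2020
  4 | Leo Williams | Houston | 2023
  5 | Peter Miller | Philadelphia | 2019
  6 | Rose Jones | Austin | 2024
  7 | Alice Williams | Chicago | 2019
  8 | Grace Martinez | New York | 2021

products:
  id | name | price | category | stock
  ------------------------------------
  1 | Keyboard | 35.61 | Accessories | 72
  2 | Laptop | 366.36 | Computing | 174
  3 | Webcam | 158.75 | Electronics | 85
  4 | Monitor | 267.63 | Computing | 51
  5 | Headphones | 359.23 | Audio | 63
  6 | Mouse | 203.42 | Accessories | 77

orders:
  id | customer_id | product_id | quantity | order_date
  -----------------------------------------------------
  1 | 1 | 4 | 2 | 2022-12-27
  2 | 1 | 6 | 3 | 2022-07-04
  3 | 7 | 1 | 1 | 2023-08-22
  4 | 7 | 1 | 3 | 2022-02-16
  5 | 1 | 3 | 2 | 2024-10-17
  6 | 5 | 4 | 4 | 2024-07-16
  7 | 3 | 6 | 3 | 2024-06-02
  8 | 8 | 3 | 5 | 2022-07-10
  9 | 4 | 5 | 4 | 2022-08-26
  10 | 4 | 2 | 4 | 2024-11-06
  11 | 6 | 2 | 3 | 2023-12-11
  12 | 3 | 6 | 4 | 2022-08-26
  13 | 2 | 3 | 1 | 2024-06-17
SELECT p.name, MIN(c.quantity) AS min_quantity FROM orders c JOIN customers p ON c.customer_id = p.id GROUP BY p.id, p.name

Execution result:
name | min_quantity
Grace Garcia | 2
Mia Garcia | 1
David Smith | 3
Leo Williams | 4
Peter Miller | 4
Rose Jones | 3
Alice Williams | 1
Grace Martinez | 5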